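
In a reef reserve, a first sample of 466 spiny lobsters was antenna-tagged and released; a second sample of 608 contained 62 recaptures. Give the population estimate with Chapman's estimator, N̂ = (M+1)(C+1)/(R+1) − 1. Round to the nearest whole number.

N̂ = (466+1)(608+1)/(62+1) − 1 = 467·609/63 − 1
= 284403/63 − 1 ≈ 4514.3 − 1 ≈ 4513.3 → 4513

N ≈ 4513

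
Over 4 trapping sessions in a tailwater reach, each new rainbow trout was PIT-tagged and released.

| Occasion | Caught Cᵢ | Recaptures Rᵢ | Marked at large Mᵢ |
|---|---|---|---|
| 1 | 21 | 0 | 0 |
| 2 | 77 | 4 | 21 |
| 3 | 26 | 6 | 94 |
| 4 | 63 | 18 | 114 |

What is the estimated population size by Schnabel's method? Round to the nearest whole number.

N ≈ 402

Σ MᵢCᵢ = 0·21 + 21·77 + 94·26 + 114·63 = 0 + 1617 + 2444 + 7182 = 11243
Σ Rᵢ = 0 + 4 + 6 + 18 = 28
N̂ = 11243 / 28 ≈ 401.5 → 402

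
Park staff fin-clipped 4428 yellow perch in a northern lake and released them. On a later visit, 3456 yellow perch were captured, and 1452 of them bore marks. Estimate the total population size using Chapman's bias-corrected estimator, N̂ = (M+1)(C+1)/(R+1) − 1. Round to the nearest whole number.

N ≈ 10,537

N̂ = (4428+1)(3456+1)/(1452+1) − 1 = 4429·3457/1453 − 1
= 15311053/1453 − 1 ≈ 10537.5 − 1 ≈ 10536.5 → 10537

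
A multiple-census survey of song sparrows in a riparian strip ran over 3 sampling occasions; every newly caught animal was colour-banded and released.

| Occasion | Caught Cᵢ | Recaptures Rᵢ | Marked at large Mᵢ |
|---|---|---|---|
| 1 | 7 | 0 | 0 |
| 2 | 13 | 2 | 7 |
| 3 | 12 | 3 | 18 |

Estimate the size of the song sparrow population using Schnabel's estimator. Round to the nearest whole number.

Σ MᵢCᵢ = 0·7 + 7·13 + 18·12 = 0 + 91 + 216 = 307
Σ Rᵢ = 0 + 2 + 3 = 5
N̂ = 307 / 5 ≈ 61.4 → 61

N ≈ 61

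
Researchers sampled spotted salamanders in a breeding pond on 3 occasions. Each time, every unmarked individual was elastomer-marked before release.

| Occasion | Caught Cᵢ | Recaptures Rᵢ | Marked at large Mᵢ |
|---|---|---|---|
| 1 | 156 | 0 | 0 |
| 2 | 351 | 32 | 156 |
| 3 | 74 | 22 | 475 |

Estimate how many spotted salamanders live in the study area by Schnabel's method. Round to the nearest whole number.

N ≈ 1665

Σ MᵢCᵢ = 0·156 + 156·351 + 475·74 = 0 + 54756 + 35150 = 89906
Σ Rᵢ = 0 + 32 + 22 = 54
N̂ = 89906 / 54 ≈ 1664.9 → 1665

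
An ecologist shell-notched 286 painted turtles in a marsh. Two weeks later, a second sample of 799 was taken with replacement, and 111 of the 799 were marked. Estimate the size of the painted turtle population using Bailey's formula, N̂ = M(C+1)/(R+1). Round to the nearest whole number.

N ≈ 2043

N̂ = 286·(799+1)/(111+1) = 286·800/112 = 228800/112 ≈ 2042.9 → 2043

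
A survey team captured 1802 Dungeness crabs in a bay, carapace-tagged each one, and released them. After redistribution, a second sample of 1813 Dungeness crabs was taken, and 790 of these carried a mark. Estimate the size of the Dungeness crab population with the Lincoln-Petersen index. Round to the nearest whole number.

N = (1802 × 1813) / 790 = 3267026 / 790 ≈ 4135.48 → 4135

N ≈ 4135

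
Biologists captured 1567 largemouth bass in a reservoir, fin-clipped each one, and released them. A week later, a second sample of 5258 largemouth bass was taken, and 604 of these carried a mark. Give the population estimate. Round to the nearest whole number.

Lincoln-Petersen assumes M/N = R/C, so N = M·C / R.
N = (1567 × 5258) / 604 = 8239286 / 604 ≈ 13641.2 → 13641

N ≈ 13,641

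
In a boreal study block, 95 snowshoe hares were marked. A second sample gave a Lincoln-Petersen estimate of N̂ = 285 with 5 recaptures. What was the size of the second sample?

C = 15

From N = M·C/R: C = N·R / M = 285·5 / 95 = 1425 / 95 = 15.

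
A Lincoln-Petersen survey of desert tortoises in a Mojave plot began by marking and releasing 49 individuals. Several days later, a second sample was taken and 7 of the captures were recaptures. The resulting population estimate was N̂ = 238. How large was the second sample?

From N = M·C/R: C = N·R / M = 238·7 / 49 = 1666 / 49 = 34.

C = 34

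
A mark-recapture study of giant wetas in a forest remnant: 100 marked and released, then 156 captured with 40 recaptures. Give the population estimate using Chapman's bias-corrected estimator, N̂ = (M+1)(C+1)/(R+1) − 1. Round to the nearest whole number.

N̂ = (100+1)(156+1)/(40+1) − 1 = 101·157/41 − 1
= 15857/41 − 1 ≈ 386.8 − 1 ≈ 385.8 → 386

N ≈ 386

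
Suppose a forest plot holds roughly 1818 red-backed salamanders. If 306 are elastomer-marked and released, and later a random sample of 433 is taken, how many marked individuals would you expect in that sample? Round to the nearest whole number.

expected recaptures ≈ 73

Expected recaptures E[R] = M·C / N.
E[R] = 306 × 433 / 1818 = 132498 / 1818 ≈ 72.9 → 73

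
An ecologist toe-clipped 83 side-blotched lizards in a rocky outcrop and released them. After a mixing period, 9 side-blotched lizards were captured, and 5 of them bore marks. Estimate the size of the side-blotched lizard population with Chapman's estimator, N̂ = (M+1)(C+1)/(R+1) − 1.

N = 139

N̂ = (83+1)(9+1)/(5+1) − 1 = 84·10/6 − 1
= 840/6 − 1 = 140 − 1 = 139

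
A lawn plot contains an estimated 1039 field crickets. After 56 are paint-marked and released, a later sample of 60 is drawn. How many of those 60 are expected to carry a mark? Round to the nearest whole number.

Expected recaptures E[R] = M·C / N.
E[R] = 56 × 60 / 1039 = 3360 / 1039 ≈ 3.2 → 3

expected recaptures ≈ 3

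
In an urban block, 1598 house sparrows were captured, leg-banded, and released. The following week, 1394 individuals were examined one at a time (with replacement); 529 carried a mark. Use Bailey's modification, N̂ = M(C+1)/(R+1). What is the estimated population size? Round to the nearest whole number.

N̂ = 1598·(1394+1)/(529+1) = 1598·1395/530 = 2229210/530 ≈ 4206.1 → 4206

N ≈ 4206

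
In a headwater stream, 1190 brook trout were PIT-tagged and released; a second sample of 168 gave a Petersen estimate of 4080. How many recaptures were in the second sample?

From N = M·C/R: R = M·C / N = 1190·168 / 4080 = 199920 / 4080 = 49.

R = 49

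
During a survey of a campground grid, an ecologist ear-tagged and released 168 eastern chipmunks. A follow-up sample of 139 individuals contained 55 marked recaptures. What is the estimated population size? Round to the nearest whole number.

N = (168 × 139) / 55 = 23352 / 55 ≈ 424.6 → 425

N ≈ 425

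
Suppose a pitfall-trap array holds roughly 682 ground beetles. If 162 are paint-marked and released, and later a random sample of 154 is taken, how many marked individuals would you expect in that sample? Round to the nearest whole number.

expected recaptures ≈ 37

Expected recaptures E[R] = M·C / N.
E[R] = 162 × 154 / 682 = 24948 / 682 ≈ 36.6 → 37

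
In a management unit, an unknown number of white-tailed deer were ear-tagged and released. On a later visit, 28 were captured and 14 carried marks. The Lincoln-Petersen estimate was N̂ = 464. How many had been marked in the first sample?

M = 232

From N = M·C/R: M = N·R / C = 464·14 / 28 = 6496 / 28 = 232.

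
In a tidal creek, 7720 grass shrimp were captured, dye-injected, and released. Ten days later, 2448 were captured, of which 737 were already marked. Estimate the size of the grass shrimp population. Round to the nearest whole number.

N ≈ 25,643

N = (7720 × 2448) / 737 = 18898560 / 737 ≈ 25642.6 → 25643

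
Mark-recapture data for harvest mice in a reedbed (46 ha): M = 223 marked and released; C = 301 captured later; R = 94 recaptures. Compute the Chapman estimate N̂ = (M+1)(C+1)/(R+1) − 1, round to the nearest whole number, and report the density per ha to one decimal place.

N̂ = 224·302/95 − 1 = 67648/95 − 1 ≈ 711.1 → 711
Density = N̂ / area = 711 / 46 ≈ 15.46 → 15.5 per ha

density ≈ 15.5 harvest mice per ha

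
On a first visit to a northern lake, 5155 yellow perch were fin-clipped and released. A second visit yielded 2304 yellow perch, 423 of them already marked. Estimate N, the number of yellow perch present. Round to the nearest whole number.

N = (5155 × 2304) / 423 = 11877120 / 423 ≈ 28078.3 → 28078

N ≈ 28,078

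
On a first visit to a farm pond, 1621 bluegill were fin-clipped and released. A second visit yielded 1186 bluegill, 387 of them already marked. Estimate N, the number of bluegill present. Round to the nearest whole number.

Lincoln-Petersen assumes M/N = R/C, so N = M·C / R.
N = (1621 × 1186) / 387 = 1922506 / 387 ≈ 4967.7 → 4968

N ≈ 4968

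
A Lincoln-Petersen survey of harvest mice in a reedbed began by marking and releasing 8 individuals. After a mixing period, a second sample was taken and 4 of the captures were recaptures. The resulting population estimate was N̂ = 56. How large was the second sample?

C = 28

From N = M·C/R: C = N·R / M = 56·4 / 8 = 224 / 8 = 28.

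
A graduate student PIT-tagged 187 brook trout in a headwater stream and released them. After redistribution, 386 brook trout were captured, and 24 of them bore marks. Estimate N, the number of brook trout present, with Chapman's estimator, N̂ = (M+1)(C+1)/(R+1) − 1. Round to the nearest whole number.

N̂ = (187+1)(386+1)/(24+1) − 1 = 188·387/25 − 1
= 72756/25 − 1 ≈ 2910.2 − 1 ≈ 2909.2 → 2909

N ≈ 2909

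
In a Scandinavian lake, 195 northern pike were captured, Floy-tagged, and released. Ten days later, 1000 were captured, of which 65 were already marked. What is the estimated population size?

N = 3000

Lincoln-Petersen assumes M/N = R/C, so N = M·C / R.
N = (195 × 1000) / 65 = 195000 / 65 = 3000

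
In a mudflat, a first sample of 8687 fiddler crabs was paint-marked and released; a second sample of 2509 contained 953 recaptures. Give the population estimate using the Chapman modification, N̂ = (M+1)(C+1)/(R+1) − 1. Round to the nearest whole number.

N ≈ 22,857

N̂ = (8687+1)(2509+1)/(953+1) − 1 = 8688·2510/954 − 1
= 21806880/954 − 1 ≈ 22858.4 − 1 ≈ 22857.4 → 22857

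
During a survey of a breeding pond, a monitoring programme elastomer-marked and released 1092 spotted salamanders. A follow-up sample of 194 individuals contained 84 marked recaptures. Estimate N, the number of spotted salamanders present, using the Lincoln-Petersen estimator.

N = 2522

The marked fraction in the recapture sample should equal the marked fraction in the population: 84/194 = 1092/N.
N = (1092 × 194) / 84 = 211848 / 84 = 2522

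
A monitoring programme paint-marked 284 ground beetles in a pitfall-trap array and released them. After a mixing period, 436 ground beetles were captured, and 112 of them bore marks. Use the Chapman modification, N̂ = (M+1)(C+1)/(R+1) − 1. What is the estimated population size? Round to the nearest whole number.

N̂ = (284+1)(436+1)/(112+1) − 1 = 285·437/113 − 1
= 124545/113 − 1 ≈ 1102.2 − 1 ≈ 1101.2 → 1101

N ≈ 1101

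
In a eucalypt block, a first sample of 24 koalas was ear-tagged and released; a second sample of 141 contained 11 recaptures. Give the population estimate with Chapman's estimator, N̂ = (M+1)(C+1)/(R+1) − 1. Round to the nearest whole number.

N ≈ 295

N̂ = (24+1)(141+1)/(11+1) − 1 = 25·142/12 − 1
= 3550/12 − 1 ≈ 295.8 − 1 ≈ 294.8 → 295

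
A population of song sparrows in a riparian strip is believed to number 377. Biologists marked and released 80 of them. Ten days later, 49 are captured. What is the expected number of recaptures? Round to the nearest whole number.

The marked fraction of the population is 80/377, so in a sample of 49 expect C·(M/N) marked.
E[R] = 80 × 49 / 377 = 3920 / 377 ≈ 10.4 → 10

expected recaptures ≈ 10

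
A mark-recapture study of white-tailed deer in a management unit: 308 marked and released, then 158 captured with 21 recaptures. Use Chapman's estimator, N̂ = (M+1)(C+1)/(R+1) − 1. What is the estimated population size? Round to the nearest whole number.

N̂ = (308+1)(158+1)/(21+1) − 1 = 309·159/22 − 1
= 49131/22 − 1 ≈ 2233.2 − 1 ≈ 2232.2 → 2232

N ≈ 2232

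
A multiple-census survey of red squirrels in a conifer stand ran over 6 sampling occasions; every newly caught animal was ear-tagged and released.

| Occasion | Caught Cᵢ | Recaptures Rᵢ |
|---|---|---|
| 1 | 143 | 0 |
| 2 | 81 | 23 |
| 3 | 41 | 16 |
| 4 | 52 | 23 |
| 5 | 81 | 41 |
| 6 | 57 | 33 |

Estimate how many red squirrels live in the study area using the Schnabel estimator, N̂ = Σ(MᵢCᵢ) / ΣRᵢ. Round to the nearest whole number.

N ≈ 508

Marked at large before each occasion: Mᵢ = Σⱼ<ᵢ (Cⱼ − Rⱼ) → M1=0, M2=143, M3=201, M4=226, M5=255, M6=295
Σ MᵢCᵢ = 0·143 + 143·81 + 201·41 + 226·52 + 255·81 + 295·57 = 0 + 11583 + 8241 + 11752 + 20655 + 16815 = 69046
Σ Rᵢ = 0 + 23 + 16 + 23 + 41 + 33 = 136
N̂ = 69046 / 136 ≈ 507.7 → 508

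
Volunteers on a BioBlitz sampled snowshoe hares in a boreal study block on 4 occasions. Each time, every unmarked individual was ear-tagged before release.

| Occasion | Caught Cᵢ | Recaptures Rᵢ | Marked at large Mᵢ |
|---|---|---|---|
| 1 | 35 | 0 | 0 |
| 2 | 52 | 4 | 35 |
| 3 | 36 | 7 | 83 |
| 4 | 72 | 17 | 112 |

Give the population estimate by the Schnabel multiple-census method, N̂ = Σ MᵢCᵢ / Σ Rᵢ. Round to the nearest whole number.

N ≈ 460

Σ MᵢCᵢ = 0·35 + 35·52 + 83·36 + 112·72 = 0 + 1820 + 2988 + 8064 = 12872
Σ Rᵢ = 0 + 4 + 7 + 17 = 28
N̂ = 12872 / 28 ≈ 459.7 → 460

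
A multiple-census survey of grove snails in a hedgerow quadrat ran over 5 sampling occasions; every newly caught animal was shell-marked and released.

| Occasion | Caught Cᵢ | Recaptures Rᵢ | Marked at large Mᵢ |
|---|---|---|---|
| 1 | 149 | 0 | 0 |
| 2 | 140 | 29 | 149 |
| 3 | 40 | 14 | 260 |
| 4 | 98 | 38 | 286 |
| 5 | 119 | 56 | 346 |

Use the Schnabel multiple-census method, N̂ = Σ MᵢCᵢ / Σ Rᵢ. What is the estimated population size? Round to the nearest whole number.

Σ MᵢCᵢ = 0·149 + 149·140 + 260·40 + 286·98 + 346·119 = 0 + 20860 + 10400 + 28028 + 41174 = 100462
Σ Rᵢ = 0 + 29 + 14 + 38 + 56 = 137
N̂ = 100462 / 137 ≈ 733.3 → 733

N ≈ 733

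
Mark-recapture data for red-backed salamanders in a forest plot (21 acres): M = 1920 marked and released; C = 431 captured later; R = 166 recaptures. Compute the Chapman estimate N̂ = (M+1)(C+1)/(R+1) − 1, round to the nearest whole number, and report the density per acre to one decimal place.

N̂ = 1921·432/167 − 1 = 829872/167 − 1 ≈ 4968.3 → 4968
Density = N̂ / area = 4968 / 21 ≈ 236.57 → 236.6 per acre

density ≈ 236.6 red-backed salamanders per acre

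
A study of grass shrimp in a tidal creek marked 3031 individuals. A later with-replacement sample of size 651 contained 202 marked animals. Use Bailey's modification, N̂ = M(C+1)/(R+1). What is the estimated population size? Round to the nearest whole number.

N̂ = 3031·(651+1)/(202+1) = 3031·652/203 = 1976212/203 ≈ 9735.0 → 9735

N ≈ 9735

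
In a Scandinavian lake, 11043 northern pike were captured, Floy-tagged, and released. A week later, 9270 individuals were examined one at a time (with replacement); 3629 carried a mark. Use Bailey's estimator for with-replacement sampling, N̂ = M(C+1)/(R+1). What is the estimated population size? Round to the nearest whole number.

N ≈ 28,204

N̂ = 11043·(9270+1)/(3629+1) = 11043·9271/3630 = 102379653/3630 ≈ 28203.8 → 28204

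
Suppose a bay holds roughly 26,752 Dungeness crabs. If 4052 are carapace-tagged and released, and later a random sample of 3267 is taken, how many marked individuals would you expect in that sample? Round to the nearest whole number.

Expected recaptures E[R] = M·C / N.
E[R] = 4052 × 3267 / 26752 = 13237884 / 26752 ≈ 494.8 → 495

expected recaptures ≈ 495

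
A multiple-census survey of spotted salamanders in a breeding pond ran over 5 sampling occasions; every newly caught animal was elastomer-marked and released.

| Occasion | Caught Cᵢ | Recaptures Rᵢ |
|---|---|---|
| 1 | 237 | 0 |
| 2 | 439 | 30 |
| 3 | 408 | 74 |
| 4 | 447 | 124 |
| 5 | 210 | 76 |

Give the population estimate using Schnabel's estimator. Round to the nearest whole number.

Marked at large before each occasion: Mᵢ = Σⱼ<ᵢ (Cⱼ − Rⱼ) → M1=0, M2=237, M3=646, M4=980, M5=1303
Σ MᵢCᵢ = 0·237 + 237·439 + 646·408 + 980·447 + 1303·210 = 0 + 104043 + 263568 + 438060 + 273630 = 1079301
Σ Rᵢ = 0 + 30 + 74 + 124 + 76 = 304
N̂ = 1079301 / 304 ≈ 3550.3 → 3550

N ≈ 3550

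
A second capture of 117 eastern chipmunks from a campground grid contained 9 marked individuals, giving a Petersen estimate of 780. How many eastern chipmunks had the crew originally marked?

M = 60

From N = M·C/R: M = N·R / C = 780·9 / 117 = 7020 / 117 = 60.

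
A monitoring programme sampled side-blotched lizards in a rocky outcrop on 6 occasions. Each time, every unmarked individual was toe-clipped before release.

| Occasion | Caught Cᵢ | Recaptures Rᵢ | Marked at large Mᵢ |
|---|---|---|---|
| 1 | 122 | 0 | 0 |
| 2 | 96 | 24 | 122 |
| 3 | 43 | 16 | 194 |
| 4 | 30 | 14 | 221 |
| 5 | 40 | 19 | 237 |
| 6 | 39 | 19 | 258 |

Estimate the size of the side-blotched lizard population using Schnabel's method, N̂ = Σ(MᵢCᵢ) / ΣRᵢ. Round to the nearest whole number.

N ≈ 502

Σ MᵢCᵢ = 0·122 + 122·96 + 194·43 + 221·30 + 237·40 + 258·39 = 0 + 11712 + 8342 + 6630 + 9480 + 10062 = 46226
Σ Rᵢ = 0 + 24 + 16 + 14 + 19 + 19 = 92
N̂ = 46226 / 92 ≈ 502.46 → 502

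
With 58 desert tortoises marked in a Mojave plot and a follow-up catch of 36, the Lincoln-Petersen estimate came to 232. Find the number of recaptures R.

From N = M·C/R: R = M·C / N = 58·36 / 232 = 2088 / 232 = 9.

R = 9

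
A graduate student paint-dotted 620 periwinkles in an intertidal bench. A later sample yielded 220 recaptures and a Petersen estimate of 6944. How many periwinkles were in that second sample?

From N = M·C/R: C = N·R / M = 6944·220 / 620 = 1527680 / 620 = 2464.

C = 2464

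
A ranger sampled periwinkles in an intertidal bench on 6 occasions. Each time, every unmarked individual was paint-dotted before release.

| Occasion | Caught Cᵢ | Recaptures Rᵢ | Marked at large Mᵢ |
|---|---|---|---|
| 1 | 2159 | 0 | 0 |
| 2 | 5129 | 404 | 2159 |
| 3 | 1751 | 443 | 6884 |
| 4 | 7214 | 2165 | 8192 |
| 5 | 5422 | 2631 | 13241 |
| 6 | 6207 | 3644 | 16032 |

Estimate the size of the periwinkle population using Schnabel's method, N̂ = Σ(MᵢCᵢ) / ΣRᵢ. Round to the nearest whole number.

Σ MᵢCᵢ = 0·2159 + 2159·5129 + 6884·1751 + 8192·7214 + 13241·5422 + 16032·6207 = 0 + 11073511 + 12053884 + 59097088 + 71792702 + 99510624 = 253527809
Σ Rᵢ = 0 + 404 + 443 + 2165 + 2631 + 3644 = 9287
N̂ = 253527809 / 9287 ≈ 27299.2 → 27299

N ≈ 27,299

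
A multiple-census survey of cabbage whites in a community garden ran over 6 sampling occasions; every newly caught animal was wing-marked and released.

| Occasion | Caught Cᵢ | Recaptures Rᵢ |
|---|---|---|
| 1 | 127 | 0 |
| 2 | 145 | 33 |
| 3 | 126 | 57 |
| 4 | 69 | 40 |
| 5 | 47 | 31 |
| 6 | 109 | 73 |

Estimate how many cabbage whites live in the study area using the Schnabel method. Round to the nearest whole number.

N ≈ 530

Marked at large before each occasion: Mᵢ = Σⱼ<ᵢ (Cⱼ − Rⱼ) → M1=0, M2=127, M3=239, M4=308, M5=337, M6=353
Σ MᵢCᵢ = 0·127 + 127·145 + 239·126 + 308·69 + 337·47 + 353·109 = 0 + 18415 + 30114 + 21252 + 15839 + 38477 = 124097
Σ Rᵢ = 0 + 33 + 57 + 40 + 31 + 73 = 234
N̂ = 124097 / 234 ≈ 530.3 → 530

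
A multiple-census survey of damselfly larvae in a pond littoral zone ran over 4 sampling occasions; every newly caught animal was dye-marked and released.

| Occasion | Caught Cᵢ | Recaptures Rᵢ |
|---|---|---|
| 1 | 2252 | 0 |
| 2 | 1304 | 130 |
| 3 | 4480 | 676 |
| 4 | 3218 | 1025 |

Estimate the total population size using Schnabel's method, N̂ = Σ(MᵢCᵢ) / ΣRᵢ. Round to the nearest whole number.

N ≈ 22,693

Marked at large before each occasion: Mᵢ = Σⱼ<ᵢ (Cⱼ − Rⱼ) → M1=0, M2=2252, M3=3426, M4=7230
Σ MᵢCᵢ = 0·2252 + 2252·1304 + 3426·4480 + 7230·3218 = 0 + 2936608 + 15348480 + 23266140 = 41551228
Σ Rᵢ = 0 + 130 + 676 + 1025 = 1831
N̂ = 41551228 / 1831 ≈ 22693.2 → 22693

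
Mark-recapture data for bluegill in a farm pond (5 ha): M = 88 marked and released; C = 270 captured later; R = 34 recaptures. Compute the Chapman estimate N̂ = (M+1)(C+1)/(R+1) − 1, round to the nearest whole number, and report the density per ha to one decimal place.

density ≈ 137.6 bluegill per ha

N̂ = 89·271/35 − 1 = 24119/35 − 1 ≈ 688.1 → 688
Density = N̂ / area = 688 / 5 ≈ 137.60 → 137.6 per ha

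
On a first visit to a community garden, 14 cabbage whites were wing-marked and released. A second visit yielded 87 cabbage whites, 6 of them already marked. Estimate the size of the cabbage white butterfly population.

N = 203

The marked fraction in the recapture sample should equal the marked fraction in the population: 6/87 = 14/N.
N = (14 × 87) / 6 = 1218 / 6 = 203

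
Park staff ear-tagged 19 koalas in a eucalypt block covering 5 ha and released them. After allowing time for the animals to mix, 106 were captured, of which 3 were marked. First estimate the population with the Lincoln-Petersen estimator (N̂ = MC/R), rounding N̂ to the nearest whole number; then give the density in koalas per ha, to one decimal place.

density ≈ 134.2 koalas per ha

N̂ = 19·106/3 = 2014/3 ≈ 671.3 → 671
Density = N̂ / area = 671 / 5 ≈ 134.20 → 134.2 per ha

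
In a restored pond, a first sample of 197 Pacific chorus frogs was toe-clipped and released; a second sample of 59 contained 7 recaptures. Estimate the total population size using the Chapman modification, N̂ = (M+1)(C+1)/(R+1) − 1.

N̂ = (197+1)(59+1)/(7+1) − 1 = 198·60/8 − 1
= 11880/8 − 1 = 1485 − 1 = 1484

N = 1484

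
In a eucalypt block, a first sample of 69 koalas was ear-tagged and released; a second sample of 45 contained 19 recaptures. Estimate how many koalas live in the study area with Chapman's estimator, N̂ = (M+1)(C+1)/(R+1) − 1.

N = 160

N̂ = (69+1)(45+1)/(19+1) − 1 = 70·46/20 − 1
= 3220/20 − 1 = 161 − 1 = 160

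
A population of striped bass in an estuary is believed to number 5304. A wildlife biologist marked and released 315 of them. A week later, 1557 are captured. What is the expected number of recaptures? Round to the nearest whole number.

Expected recaptures E[R] = M·C / N.
E[R] = 315 × 1557 / 5304 = 490455 / 5304 ≈ 92.47 → 92

expected recaptures ≈ 92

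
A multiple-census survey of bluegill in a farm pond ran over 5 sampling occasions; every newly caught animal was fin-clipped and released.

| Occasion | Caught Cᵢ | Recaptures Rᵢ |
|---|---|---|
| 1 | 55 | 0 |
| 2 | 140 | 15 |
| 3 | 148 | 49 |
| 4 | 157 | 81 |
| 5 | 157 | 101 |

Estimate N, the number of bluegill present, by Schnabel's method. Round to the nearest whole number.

Marked at large before each occasion: Mᵢ = Σⱼ<ᵢ (Cⱼ − Rⱼ) → M1=0, M2=55, M3=180, M4=279, M5=355
Σ MᵢCᵢ = 0·55 + 55·140 + 180·148 + 279·157 + 355·157 = 0 + 7700 + 26640 + 43803 + 55735 = 133878
Σ Rᵢ = 0 + 15 + 49 + 81 + 101 = 246
N̂ = 133878 / 246 ≈ 544.2 → 544

N ≈ 544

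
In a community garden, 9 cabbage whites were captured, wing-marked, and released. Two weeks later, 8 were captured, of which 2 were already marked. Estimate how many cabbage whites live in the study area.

N = 36

N = (9 × 8) / 2 = 72 / 2 = 36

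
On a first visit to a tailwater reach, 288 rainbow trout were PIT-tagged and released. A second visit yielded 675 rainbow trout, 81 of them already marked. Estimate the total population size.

N = (288 × 675) / 81 = 194400 / 81 = 2400

N = 2400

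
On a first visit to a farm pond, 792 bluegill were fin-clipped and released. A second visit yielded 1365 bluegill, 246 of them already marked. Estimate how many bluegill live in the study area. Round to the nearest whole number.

N = (792 × 1365) / 246 = 1081080 / 246 ≈ 4394.6 → 4395

N ≈ 4395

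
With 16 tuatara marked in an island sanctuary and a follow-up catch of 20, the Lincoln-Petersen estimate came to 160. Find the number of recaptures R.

From N = M·C/R: R = M·C / N = 16·20 / 160 = 320 / 160 = 2.

R = 2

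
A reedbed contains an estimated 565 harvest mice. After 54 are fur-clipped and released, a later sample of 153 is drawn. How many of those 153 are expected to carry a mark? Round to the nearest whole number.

The marked fraction of the population is 54/565, so in a sample of 153 expect C·(M/N) marked.
E[R] = 54 × 153 / 565 = 8262 / 565 ≈ 14.6 → 15

expected recaptures ≈ 15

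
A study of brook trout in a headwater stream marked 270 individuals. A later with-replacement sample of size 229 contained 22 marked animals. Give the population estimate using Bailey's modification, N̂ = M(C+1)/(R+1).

N̂ = 270·(229+1)/(22+1) = 270·230/23 = 62100/23 = 2700

N = 2700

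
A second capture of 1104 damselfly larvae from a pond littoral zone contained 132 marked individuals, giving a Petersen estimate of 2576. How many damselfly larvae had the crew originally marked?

From N = M·C/R: M = N·R / C = 2576·132 / 1104 = 340032 / 1104 = 308.

M = 308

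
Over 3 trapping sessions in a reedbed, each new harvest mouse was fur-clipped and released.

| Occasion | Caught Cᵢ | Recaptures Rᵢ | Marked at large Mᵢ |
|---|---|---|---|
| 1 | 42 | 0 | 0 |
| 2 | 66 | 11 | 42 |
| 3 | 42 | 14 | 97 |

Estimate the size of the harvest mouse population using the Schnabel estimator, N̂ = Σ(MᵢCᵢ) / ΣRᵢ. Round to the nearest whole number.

N ≈ 274

Σ MᵢCᵢ = 0·42 + 42·66 + 97·42 = 0 + 2772 + 4074 = 6846
Σ Rᵢ = 0 + 11 + 14 = 25
N̂ = 6846 / 25 ≈ 273.8 → 274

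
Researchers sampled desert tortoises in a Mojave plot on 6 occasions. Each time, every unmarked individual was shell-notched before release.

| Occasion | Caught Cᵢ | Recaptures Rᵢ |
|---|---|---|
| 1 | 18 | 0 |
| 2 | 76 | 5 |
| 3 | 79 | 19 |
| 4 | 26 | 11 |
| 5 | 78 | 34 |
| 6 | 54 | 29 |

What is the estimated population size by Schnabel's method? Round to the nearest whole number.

Marked at large before each occasion: Mᵢ = Σⱼ<ᵢ (Cⱼ − Rⱼ) → M1=0, M2=18, M3=89, M4=149, M5=164, M6=208
Σ MᵢCᵢ = 0·18 + 18·76 + 89·79 + 149·26 + 164·78 + 208·54 = 0 + 1368 + 7031 + 3874 + 12792 + 11232 = 36297
Σ Rᵢ = 0 + 5 + 19 + 11 + 34 + 29 = 98
N̂ = 36297 / 98 ≈ 370.4 → 370

N ≈ 370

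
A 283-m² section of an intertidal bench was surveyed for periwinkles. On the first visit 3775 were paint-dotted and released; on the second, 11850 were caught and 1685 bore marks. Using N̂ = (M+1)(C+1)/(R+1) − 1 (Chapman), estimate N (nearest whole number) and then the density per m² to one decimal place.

N̂ = 3776·11851/1686 − 1 = 44749376/1686 − 1 ≈ 26540.7 → 26541
Density = N̂ / area = 26541 / 283 ≈ 93.78 → 93.8 per m²

density ≈ 93.8 periwinkles per m²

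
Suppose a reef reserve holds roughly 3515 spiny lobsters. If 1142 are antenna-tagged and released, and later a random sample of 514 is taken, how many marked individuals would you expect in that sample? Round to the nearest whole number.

expected recaptures ≈ 167

The marked fraction of the population is 1142/3515, so in a sample of 514 expect C·(M/N) marked.
E[R] = 1142 × 514 / 3515 = 586988 / 3515 ≈ 167.0 → 167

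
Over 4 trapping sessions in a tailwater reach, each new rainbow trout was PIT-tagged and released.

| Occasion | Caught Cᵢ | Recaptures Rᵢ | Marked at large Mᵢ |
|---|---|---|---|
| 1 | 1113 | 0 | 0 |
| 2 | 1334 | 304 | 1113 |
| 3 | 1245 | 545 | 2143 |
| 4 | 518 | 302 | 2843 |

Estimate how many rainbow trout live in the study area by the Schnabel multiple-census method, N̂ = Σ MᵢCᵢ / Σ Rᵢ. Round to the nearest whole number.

N ≈ 4887

Σ MᵢCᵢ = 0·1113 + 1113·1334 + 2143·1245 + 2843·518 = 0 + 1484742 + 2668035 + 1472674 = 5625451
Σ Rᵢ = 0 + 304 + 545 + 302 = 1151
N̂ = 5625451 / 1151 ≈ 4887.4 → 4887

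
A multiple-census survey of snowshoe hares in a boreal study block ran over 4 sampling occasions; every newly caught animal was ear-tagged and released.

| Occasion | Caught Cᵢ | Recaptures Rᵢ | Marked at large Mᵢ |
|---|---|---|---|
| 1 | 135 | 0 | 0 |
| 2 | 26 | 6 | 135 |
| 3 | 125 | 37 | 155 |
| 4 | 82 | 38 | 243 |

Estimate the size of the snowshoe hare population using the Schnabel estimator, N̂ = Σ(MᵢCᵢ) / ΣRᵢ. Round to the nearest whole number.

N ≈ 529

Σ MᵢCᵢ = 0·135 + 135·26 + 155·125 + 243·82 = 0 + 3510 + 19375 + 19926 = 42811
Σ Rᵢ = 0 + 6 + 37 + 38 = 81
N̂ = 42811 / 81 ≈ 528.5 → 529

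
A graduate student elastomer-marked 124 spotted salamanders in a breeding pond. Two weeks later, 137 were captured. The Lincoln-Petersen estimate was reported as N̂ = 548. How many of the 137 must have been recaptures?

From N = M·C/R: R = M·C / N = 124·137 / 548 = 16988 / 548 = 31.

R = 31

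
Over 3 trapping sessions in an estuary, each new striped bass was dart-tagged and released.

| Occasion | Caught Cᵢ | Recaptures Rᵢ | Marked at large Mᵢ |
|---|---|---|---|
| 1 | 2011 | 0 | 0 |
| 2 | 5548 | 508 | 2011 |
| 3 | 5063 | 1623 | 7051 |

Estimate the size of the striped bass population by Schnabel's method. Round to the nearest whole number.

Σ MᵢCᵢ = 0·2011 + 2011·5548 + 7051·5063 = 0 + 11157028 + 35699213 = 46856241
Σ Rᵢ = 0 + 508 + 1623 = 2131
N̂ = 46856241 / 2131 ≈ 21987.9 → 21988

N ≈ 21,988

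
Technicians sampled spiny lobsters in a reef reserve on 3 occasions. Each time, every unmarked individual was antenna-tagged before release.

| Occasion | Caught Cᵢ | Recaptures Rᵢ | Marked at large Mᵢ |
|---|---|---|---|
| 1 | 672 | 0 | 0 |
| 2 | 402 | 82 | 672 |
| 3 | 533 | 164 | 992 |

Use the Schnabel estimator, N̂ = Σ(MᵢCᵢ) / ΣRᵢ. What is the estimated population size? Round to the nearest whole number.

Σ MᵢCᵢ = 0·672 + 672·402 + 992·533 = 0 + 270144 + 528736 = 798880
Σ Rᵢ = 0 + 82 + 164 = 246
N̂ = 798880 / 246 ≈ 3247.48 → 3247

N ≈ 3247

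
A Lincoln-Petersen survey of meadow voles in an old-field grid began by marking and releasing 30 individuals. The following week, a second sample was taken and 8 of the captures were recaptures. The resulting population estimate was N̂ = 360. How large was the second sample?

From N = M·C/R: C = N·R / M = 360·8 / 30 = 2880 / 30 = 96.

C = 96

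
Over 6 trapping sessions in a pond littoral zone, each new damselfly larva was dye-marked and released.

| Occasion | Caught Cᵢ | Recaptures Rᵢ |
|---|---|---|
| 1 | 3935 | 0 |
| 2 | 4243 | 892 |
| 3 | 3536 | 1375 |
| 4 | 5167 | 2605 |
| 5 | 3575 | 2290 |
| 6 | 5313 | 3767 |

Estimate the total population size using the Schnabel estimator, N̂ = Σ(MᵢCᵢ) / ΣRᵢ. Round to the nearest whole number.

Marked at large before each occasion: Mᵢ = Σⱼ<ᵢ (Cⱼ − Rⱼ) → M1=0, M2=3935, M3=7286, M4=9447, M5=12009, M6=13294
Σ MᵢCᵢ = 0·3935 + 3935·4243 + 7286·3536 + 9447·5167 + 12009·3575 + 13294·5313 = 0 + 16696205 + 25763296 + 48812649 + 42932175 + 70631022 = 204835347
Σ Rᵢ = 0 + 892 + 1375 + 2605 + 2290 + 3767 = 10929
N̂ = 204835347 / 10929 ≈ 18742.4 → 18742

N ≈ 18,742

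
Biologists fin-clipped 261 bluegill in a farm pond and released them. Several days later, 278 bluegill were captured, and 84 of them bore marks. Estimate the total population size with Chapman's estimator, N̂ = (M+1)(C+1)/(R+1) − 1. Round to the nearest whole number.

N ≈ 859

N̂ = (261+1)(278+1)/(84+1) − 1 = 262·279/85 − 1
= 73098/85 − 1 ≈ 860.0 − 1 ≈ 859.0 → 859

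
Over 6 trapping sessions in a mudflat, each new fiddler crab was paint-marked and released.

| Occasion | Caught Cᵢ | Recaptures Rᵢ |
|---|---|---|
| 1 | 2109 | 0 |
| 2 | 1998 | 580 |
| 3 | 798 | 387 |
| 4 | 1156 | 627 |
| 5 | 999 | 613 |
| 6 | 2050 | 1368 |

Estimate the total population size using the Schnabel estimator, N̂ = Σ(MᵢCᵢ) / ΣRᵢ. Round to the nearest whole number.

Marked at large before each occasion: Mᵢ = Σⱼ<ᵢ (Cⱼ − Rⱼ) → M1=0, M2=2109, M3=3527, M4=3938, M5=4467, M6=4853
Σ MᵢCᵢ = 0·2109 + 2109·1998 + 3527·798 + 3938·1156 + 4467·999 + 4853·2050 = 0 + 4213782 + 2814546 + 4552328 + 4462533 + 9948650 = 25991839
Σ Rᵢ = 0 + 580 + 387 + 627 + 613 + 1368 = 3575
N̂ = 25991839 / 3575 ≈ 7270.4 → 7270

N ≈ 7270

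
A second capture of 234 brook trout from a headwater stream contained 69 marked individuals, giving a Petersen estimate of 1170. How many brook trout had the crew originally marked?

M = 345

From N = M·C/R: M = N·R / C = 1170·69 / 234 = 80730 / 234 = 345.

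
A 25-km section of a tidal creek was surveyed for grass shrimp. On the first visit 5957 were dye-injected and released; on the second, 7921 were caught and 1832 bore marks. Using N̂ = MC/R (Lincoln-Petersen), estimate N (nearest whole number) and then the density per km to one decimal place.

N̂ = 5957·7921/1832 = 47185397/1832 ≈ 25756.2 → 25756
Density = N̂ / area = 25756 / 25 ≈ 1030.24 → 1030.2 per km

density ≈ 1030.2 grass shrimp per km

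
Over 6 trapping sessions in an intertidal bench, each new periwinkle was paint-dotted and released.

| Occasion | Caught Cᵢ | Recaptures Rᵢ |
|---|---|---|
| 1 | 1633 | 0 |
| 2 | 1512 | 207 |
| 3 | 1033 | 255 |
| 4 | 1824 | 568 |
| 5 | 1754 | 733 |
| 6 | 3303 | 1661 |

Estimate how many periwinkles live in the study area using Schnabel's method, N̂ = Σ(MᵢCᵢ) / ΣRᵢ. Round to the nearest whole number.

N ≈ 11,915

Marked at large before each occasion: Mᵢ = Σⱼ<ᵢ (Cⱼ − Rⱼ) → M1=0, M2=1633, M3=2938, M4=3716, M5=4972, M6=5993
Σ MᵢCᵢ = 0·1633 + 1633·1512 + 2938·1033 + 3716·1824 + 4972·1754 + 5993·3303 = 0 + 2469096 + 3034954 + 6777984 + 8720888 + 19794879 = 40797801
Σ Rᵢ = 0 + 207 + 255 + 568 + 733 + 1661 = 3424
N̂ = 40797801 / 3424 ≈ 11915.2 → 11915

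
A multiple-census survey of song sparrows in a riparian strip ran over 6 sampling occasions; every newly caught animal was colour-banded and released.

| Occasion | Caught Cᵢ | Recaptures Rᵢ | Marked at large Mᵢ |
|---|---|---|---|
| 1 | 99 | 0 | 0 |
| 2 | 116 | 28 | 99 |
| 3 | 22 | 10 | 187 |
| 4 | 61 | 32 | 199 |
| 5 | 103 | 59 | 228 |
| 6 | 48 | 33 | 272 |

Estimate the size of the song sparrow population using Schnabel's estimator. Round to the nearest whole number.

Σ MᵢCᵢ = 0·99 + 99·116 + 187·22 + 199·61 + 228·103 + 272·48 = 0 + 11484 + 4114 + 12139 + 23484 + 13056 = 64277
Σ Rᵢ = 0 + 28 + 10 + 32 + 59 + 33 = 162
N̂ = 64277 / 162 ≈ 396.8 → 397

N ≈ 397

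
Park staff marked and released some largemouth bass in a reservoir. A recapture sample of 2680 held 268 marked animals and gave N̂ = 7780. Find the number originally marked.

From N = M·C/R: M = N·R / C = 7780·268 / 2680 = 2085040 / 2680 = 778.

M = 778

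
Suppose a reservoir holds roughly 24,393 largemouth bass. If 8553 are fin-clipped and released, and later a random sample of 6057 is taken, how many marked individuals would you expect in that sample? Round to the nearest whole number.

expected recaptures ≈ 2124

The marked fraction of the population is 8553/24393, so in a sample of 6057 expect C·(M/N) marked.
E[R] = 8553 × 6057 / 24393 = 51805521 / 24393 ≈ 2123.8 → 2124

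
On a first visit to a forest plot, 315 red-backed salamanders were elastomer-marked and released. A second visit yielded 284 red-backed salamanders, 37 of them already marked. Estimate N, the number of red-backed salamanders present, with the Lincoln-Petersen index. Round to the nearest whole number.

N ≈ 2418

The marked fraction in the recapture sample should equal the marked fraction in the population: 37/284 = 315/N.
N = (315 × 284) / 37 = 89460 / 37 ≈ 2417.8 → 2418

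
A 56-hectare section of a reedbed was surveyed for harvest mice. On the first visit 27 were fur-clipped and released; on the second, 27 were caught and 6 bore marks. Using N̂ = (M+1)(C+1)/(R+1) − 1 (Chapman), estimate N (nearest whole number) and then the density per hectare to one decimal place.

N̂ = 28·28/7 − 1 = 784/7 − 1 = 111
Density = N̂ / area = 111 / 56 ≈ 1.98 → 2.0 per hectare

density ≈ 2.0 harvest mice per hectare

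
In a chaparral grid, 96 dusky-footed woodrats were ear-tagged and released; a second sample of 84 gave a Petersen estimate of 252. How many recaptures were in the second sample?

From N = M·C/R: R = M·C / N = 96·84 / 252 = 8064 / 252 = 32.

R = 32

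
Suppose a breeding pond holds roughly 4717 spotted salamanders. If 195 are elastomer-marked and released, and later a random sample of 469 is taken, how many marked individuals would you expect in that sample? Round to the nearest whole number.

expected recaptures ≈ 19

The marked fraction of the population is 195/4717, so in a sample of 469 expect C·(M/N) marked.
E[R] = 195 × 469 / 4717 = 91455 / 4717 ≈ 19.4 → 19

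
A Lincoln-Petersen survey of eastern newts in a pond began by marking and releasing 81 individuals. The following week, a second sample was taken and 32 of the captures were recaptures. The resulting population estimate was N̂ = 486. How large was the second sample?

C = 192

From N = M·C/R: C = N·R / M = 486·32 / 81 = 15552 / 81 = 192.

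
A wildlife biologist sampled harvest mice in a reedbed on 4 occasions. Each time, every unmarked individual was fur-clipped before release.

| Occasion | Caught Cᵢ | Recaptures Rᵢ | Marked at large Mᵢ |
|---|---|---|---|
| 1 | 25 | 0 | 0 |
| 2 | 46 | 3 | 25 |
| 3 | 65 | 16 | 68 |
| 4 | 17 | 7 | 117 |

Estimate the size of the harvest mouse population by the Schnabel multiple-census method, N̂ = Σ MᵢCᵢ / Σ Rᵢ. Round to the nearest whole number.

Σ MᵢCᵢ = 0·25 + 25·46 + 68·65 + 117·17 = 0 + 1150 + 4420 + 1989 = 7559
Σ Rᵢ = 0 + 3 + 16 + 7 = 26
N̂ = 7559 / 26 ≈ 290.7 → 291

N ≈ 291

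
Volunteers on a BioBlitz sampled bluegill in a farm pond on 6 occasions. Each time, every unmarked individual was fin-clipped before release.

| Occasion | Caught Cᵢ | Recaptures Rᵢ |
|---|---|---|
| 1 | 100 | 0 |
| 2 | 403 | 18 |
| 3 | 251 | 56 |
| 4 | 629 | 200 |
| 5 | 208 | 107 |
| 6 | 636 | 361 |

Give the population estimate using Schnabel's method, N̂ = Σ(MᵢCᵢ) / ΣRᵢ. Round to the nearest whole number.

Marked at large before each occasion: Mᵢ = Σⱼ<ᵢ (Cⱼ − Rⱼ) → M1=0, M2=100, M3=485, M4=680, M5=1109, M6=1210
Σ MᵢCᵢ = 0·100 + 100·403 + 485·251 + 680·629 + 1109·208 + 1210·636 = 0 + 40300 + 121735 + 427720 + 230672 + 769560 = 1589987
Σ Rᵢ = 0 + 18 + 56 + 200 + 107 + 361 = 742
N̂ = 1589987 / 742 ≈ 2142.8 → 2143

N ≈ 2143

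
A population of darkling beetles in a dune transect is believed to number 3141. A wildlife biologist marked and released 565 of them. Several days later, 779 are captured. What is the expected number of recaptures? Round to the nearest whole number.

The marked fraction of the population is 565/3141, so in a sample of 779 expect C·(M/N) marked.
E[R] = 565 × 779 / 3141 = 440135 / 3141 ≈ 140.1 → 140

expected recaptures ≈ 140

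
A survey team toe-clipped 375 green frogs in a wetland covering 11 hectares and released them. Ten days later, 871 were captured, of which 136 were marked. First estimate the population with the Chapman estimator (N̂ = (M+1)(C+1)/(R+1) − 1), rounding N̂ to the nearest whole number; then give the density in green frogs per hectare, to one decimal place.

density ≈ 217.5 green frogs per hectare

N̂ = 376·872/137 − 1 = 327872/137 − 1 ≈ 2392.2 → 2392
Density = N̂ / area = 2392 / 11 ≈ 217.45 → 217.5 per hectare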